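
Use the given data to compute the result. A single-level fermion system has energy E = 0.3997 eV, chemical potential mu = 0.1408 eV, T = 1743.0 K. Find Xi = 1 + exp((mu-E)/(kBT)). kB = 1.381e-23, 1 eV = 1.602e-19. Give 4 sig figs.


Step 1: (mu - E) = 0.1408 - 0.3997 = -0.2589 eV
Step 2: x = (mu-E)*eV/(kB*T) = -0.2589*1.602e-19/(1.381e-23*1743.0) = -1.723
Step 3: exp(x) = 0.1785
Step 4: Xi = 1 + 0.1785 = 1.179

1.179


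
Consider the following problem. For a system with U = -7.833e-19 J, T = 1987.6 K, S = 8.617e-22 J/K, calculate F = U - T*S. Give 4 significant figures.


Step 1: T*S = 1987.6 * 8.617e-22 = 1.713e-18 J
Step 2: F = U - T*S = -7.833e-19 - 1.713e-18
Step 3: F = -2.496e-18 J

-2.496e-18


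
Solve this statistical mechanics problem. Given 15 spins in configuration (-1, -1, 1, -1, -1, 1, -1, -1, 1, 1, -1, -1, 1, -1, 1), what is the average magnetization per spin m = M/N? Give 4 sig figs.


Step 1: Count up spins (+1): 6, down spins (-1): 9
Step 2: Total magnetization M = 6 - 9 = -3
Step 3: m = M/N = -3/15 = -0.2

-0.2


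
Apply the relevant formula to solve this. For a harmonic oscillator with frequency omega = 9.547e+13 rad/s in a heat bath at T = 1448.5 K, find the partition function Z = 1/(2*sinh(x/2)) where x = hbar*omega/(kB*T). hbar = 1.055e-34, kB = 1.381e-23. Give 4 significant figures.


Step 1: Compute x = hbar*omega/(kB*T) = 1.055e-34*9.547e+13/(1.381e-23*1448.5) = 0.5035
Step 2: x/2 = 0.2518
Step 3: sinh(x/2) = 0.2544
Step 4: Z = 1/(2*0.2544) = 1.965

1.965


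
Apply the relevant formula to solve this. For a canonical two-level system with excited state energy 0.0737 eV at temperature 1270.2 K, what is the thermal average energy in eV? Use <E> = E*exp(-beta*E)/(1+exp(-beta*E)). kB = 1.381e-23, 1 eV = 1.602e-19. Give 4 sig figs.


Step 1: beta*E = 0.0737*1.602e-19/(1.381e-23*1270.2) = 0.6731
Step 2: exp(-beta*E) = 0.5101
Step 3: <E> = 0.0737*0.5101/(1+0.5101) = 0.0249 eV

0.0249


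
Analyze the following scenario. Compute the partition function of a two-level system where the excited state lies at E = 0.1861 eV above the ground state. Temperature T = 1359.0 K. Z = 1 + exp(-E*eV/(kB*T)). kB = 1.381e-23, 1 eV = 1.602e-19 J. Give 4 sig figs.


Step 1: Compute beta*E = E*eV/(kB*T) = 0.1861*1.602e-19/(1.381e-23*1359.0) = 1.589
Step 2: exp(-beta*E) = exp(-1.589) = 0.2042
Step 3: Z = 1 + 0.2042 = 1.204

1.204


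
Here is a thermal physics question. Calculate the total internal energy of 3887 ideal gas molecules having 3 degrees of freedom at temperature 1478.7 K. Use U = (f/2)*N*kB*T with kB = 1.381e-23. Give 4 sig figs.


Step 1: f/2 = 3/2 = 1.5
Step 2: N*kB*T = 3887*1.381e-23*1478.7 = 7.938e-17
Step 3: U = 1.5 * 7.938e-17 = 1.191e-16 J

1.191e-16


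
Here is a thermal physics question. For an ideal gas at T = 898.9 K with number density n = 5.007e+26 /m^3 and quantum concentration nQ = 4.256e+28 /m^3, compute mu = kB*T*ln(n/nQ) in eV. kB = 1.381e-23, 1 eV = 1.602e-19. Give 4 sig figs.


Step 1: n/nQ = 5.007e+26/4.256e+28 = 0.01176
Step 2: ln(n/nQ) = -4.443
Step 3: mu = kB*T*ln(n/nQ) = 1.241e-20*-4.443 = -5.515e-20 J
Step 4: Convert to eV: -5.515e-20/1.602e-19 = -0.3443 eV

-0.3443


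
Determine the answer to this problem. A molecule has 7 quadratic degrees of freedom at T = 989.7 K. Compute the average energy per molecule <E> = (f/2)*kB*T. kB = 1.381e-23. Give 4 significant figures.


Step 1: f/2 = 7/2 = 3.5
Step 2: kB*T = 1.381e-23 * 989.7 = 1.367e-20
Step 3: <E> = 3.5 * 1.367e-20 = 4.784e-20 J

4.784e-20


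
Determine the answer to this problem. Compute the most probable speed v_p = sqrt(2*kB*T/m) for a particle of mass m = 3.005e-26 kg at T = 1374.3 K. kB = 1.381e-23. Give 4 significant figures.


Step 1: Numerator = 2*kB*T = 2*1.381e-23*1374.3 = 3.796e-20
Step 2: Ratio = 3.796e-20 / 3.005e-26 = 1.263e+06
Step 3: v_p = sqrt(1.263e+06) = 1124 m/s

1124


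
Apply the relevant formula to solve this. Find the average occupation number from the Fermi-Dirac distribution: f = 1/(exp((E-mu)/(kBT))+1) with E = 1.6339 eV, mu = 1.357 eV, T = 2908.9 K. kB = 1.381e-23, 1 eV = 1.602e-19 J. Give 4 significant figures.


Step 1: (E - mu) = 1.6339 - 1.357 = 0.2769 eV
Step 2: Convert: (E-mu)*eV = 4.436e-20 J
Step 3: x = (E-mu)*eV/(kB*T) = 1.104
Step 4: f = 1/(exp(1.104)+1) = 0.2489

0.2489


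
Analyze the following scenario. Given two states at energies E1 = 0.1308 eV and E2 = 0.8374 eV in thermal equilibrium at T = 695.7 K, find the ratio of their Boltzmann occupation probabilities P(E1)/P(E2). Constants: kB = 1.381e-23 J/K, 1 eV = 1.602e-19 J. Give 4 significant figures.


Step 1: Compute energy difference dE = E1 - E2 = 0.1308 - 0.8374 = -0.7066 eV
Step 2: Convert to Joules: dE_J = -0.7066 * 1.602e-19 = -1.132e-19 J
Step 3: Compute exponent = -dE_J / (kB * T) = -(-1.132e-19) / (1.381e-23 * 695.7) = 11.78
Step 4: P(E1)/P(E2) = exp(11.78) = 1.309e+05

1.309e+05


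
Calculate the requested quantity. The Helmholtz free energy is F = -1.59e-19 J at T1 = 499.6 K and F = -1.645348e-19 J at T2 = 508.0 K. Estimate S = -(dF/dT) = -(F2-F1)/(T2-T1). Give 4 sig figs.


Step 1: dF = F2 - F1 = -1.645348e-19 - (-1.59e-19) = -5.5348e-21 J
Step 2: dT = T2 - T1 = 508.0 - 499.6 = 8.4 K
Step 3: S = -dF/dT = -(-5.5348e-21)/8.4 = 6.589e-22 J/K

6.589e-22


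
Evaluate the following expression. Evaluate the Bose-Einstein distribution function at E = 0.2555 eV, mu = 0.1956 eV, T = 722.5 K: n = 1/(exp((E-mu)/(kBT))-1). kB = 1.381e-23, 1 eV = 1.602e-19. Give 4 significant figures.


Step 1: (E - mu) = 0.0599 eV
Step 2: x = (E-mu)*eV/(kB*T) = 0.0599*1.602e-19/(1.381e-23*722.5) = 0.9617
Step 3: exp(x) = 2.616
Step 4: n = 1/(exp(x)-1) = 0.6187

0.6187


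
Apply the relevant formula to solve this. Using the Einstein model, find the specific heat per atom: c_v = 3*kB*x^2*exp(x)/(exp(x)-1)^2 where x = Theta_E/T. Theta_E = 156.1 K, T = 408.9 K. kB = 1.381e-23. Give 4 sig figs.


Step 1: x = Theta_E/T = 156.1/408.9 = 0.3818
Step 2: x^2 = 0.1457
Step 3: exp(x) = 1.465
Step 4: c_v = 3*1.381e-23*0.1457*1.465/(1.465-1)^2 = 4.093e-23

4.093e-23


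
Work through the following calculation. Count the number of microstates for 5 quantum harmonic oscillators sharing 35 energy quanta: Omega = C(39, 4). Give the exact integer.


Step 1: Use binomial coefficient C(39, 4)
Step 2: Numerator = 39! / 35!
Step 3: Denominator = 4!
Step 4: Omega = 82251

82251


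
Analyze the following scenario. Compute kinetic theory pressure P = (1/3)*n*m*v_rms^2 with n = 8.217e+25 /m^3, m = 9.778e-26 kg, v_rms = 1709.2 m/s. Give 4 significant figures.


Step 1: v_rms^2 = 1709.2^2 = 2.921e+06
Step 2: n*m = 8.217e+25*9.778e-26 = 8.035
Step 3: P = (1/3)*8.035*2.921e+06 = 7.824e+06 Pa

7.824e+06


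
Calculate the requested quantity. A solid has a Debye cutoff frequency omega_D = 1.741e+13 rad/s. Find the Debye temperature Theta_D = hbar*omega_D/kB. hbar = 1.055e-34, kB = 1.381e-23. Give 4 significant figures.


Step 1: hbar*omega_D = 1.055e-34 * 1.741e+13 = 1.837e-21 J
Step 2: Theta_D = 1.837e-21 / 1.381e-23
Step 3: Theta_D = 133 K

133


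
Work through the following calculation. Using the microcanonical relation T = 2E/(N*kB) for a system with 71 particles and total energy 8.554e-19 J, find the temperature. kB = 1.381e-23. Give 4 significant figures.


Step 1: Numerator = 2*E = 2*8.554e-19 = 1.711e-18 J
Step 2: Denominator = N*kB = 71*1.381e-23 = 9.805e-22
Step 3: T = 1.711e-18 / 9.805e-22 = 1745 K

1745


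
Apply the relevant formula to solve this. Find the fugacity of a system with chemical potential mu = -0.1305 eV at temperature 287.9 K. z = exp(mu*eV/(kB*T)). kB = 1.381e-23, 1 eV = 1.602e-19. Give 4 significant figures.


Step 1: Convert mu to Joules: -0.1305*1.602e-19 = -2.091e-20 J
Step 2: kB*T = 1.381e-23*287.9 = 3.976e-21 J
Step 3: mu/(kB*T) = -5.258
Step 4: z = exp(-5.258) = 0.005205

0.005205


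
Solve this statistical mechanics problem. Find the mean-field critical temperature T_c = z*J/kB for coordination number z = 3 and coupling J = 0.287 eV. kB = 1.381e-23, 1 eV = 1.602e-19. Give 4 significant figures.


Step 1: z*J = 3*0.287 = 0.861 eV
Step 2: Convert to Joules: 0.861*1.602e-19 = 1.379e-19 J
Step 3: T_c = 1.379e-19 / 1.381e-23 = 9988 K

9988


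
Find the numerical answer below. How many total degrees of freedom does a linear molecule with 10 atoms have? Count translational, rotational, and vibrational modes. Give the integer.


Step 1: Translational DOF = 3
Step 2: Rotational DOF (linear) = 2
Step 3: Vibrational DOF = 3*10 - 5 = 25
Step 4: Total = 3 + 2 + 25 = 30

30


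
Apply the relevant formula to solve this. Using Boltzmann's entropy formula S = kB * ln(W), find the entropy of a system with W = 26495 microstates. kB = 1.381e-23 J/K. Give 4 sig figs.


Step 1: ln(W) = ln(26495) = 10.18
Step 2: S = kB * ln(W) = 1.381e-23 * 10.18
Step 3: S = 1.407e-22 J/K

1.407e-22


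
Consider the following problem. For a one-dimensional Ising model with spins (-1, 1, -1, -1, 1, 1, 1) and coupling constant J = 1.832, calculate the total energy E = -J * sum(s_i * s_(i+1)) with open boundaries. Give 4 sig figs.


Step 1: Nearest-neighbor products: -1, -1, 1, -1, 1, 1
Step 2: Sum of products = 0
Step 3: E = -1.832 * 0 = 0

0


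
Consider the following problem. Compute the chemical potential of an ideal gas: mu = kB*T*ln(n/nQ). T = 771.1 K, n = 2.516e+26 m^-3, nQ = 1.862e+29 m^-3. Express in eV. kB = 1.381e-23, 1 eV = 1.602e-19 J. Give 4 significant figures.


Step 1: n/nQ = 2.516e+26/1.862e+29 = 0.001351
Step 2: ln(n/nQ) = -6.607
Step 3: mu = kB*T*ln(n/nQ) = 1.065e-20*-6.607 = -7.035e-20 J
Step 4: Convert to eV: -7.035e-20/1.602e-19 = -0.4392 eV

-0.4392


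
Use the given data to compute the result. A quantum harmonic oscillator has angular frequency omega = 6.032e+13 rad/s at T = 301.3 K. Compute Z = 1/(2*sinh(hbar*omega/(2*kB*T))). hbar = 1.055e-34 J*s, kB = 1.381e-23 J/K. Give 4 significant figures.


Step 1: Compute x = hbar*omega/(kB*T) = 1.055e-34*6.032e+13/(1.381e-23*301.3) = 1.529
Step 2: x/2 = 0.7647
Step 3: sinh(x/2) = 0.8414
Step 4: Z = 1/(2*0.8414) = 0.5942

0.5942


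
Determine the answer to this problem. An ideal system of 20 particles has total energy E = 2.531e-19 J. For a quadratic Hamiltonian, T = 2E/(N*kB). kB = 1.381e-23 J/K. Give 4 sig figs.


Step 1: Numerator = 2*E = 2*2.531e-19 = 5.062e-19 J
Step 2: Denominator = N*kB = 20*1.381e-23 = 2.762e-22
Step 3: T = 5.062e-19 / 2.762e-22 = 1833 K

1833


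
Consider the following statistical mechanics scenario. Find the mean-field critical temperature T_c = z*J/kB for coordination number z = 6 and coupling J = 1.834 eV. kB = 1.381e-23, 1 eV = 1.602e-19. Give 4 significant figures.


Step 1: z*J = 6*1.834 = 11 eV
Step 2: Convert to Joules: 11*1.602e-19 = 1.763e-18 J
Step 3: T_c = 1.763e-18 / 1.381e-23 = 1.276e+05 K

1.276e+05


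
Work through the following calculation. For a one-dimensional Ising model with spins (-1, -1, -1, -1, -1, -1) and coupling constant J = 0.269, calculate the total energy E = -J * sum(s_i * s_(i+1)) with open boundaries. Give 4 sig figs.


Step 1: Nearest-neighbor products: 1, 1, 1, 1, 1
Step 2: Sum of products = 5
Step 3: E = -0.269 * 5 = -1.345

-1.345


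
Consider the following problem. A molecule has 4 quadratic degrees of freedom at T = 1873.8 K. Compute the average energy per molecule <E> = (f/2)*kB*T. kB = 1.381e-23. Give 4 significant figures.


Step 1: f/2 = 4/2 = 2
Step 2: kB*T = 1.381e-23 * 1873.8 = 2.588e-20
Step 3: <E> = 2 * 2.588e-20 = 5.175e-20 J

5.175e-20


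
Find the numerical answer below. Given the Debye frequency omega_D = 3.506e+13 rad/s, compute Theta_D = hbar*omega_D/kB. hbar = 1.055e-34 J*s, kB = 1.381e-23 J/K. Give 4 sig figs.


Step 1: hbar*omega_D = 1.055e-34 * 3.506e+13 = 3.699e-21 J
Step 2: Theta_D = 3.699e-21 / 1.381e-23
Step 3: Theta_D = 267.8 K

267.8


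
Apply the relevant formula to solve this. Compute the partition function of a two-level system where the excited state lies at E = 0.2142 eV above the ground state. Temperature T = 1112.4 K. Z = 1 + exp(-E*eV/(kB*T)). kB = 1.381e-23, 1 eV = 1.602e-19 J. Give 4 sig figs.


Step 1: Compute beta*E = E*eV/(kB*T) = 0.2142*1.602e-19/(1.381e-23*1112.4) = 2.234
Step 2: exp(-beta*E) = exp(-2.234) = 0.1071
Step 3: Z = 1 + 0.1071 = 1.107

1.107


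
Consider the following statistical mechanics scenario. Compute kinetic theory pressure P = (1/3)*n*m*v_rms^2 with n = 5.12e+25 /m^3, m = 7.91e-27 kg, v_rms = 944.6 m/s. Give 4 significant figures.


Step 1: v_rms^2 = 944.6^2 = 8.923e+05
Step 2: n*m = 5.12e+25*7.91e-27 = 0.405
Step 3: P = (1/3)*0.405*8.923e+05 = 1.205e+05 Pa

1.205e+05


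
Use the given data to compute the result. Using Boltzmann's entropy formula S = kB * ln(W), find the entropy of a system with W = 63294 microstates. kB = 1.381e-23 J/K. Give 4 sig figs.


Step 1: ln(W) = ln(63294) = 11.06
Step 2: S = kB * ln(W) = 1.381e-23 * 11.06
Step 3: S = 1.527e-22 J/K

1.527e-22


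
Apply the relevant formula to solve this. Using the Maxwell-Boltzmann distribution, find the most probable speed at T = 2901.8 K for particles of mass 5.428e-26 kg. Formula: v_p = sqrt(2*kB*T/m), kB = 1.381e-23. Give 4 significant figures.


Step 1: Numerator = 2*kB*T = 2*1.381e-23*2901.8 = 8.015e-20
Step 2: Ratio = 8.015e-20 / 5.428e-26 = 1.477e+06
Step 3: v_p = sqrt(1.477e+06) = 1215 m/s

1215


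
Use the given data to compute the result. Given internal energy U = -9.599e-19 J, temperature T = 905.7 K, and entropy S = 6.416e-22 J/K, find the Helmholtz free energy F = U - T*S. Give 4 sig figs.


Step 1: T*S = 905.7 * 6.416e-22 = 5.811e-19 J
Step 2: F = U - T*S = -9.599e-19 - 5.811e-19
Step 3: F = -1.541e-18 J

-1.541e-18


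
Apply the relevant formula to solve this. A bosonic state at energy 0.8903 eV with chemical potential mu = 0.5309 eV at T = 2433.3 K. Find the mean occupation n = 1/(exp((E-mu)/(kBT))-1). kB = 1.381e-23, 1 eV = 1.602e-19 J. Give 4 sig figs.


Step 1: (E - mu) = 0.3594 eV
Step 2: x = (E-mu)*eV/(kB*T) = 0.3594*1.602e-19/(1.381e-23*2433.3) = 1.713
Step 3: exp(x) = 5.548
Step 4: n = 1/(exp(x)-1) = 0.2199

0.2199


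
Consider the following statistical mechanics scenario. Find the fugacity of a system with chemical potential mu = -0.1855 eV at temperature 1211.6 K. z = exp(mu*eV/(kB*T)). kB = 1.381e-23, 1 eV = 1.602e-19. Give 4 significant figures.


Step 1: Convert mu to Joules: -0.1855*1.602e-19 = -2.972e-20 J
Step 2: kB*T = 1.381e-23*1211.6 = 1.673e-20 J
Step 3: mu/(kB*T) = -1.776
Step 4: z = exp(-1.776) = 0.1693

0.1693


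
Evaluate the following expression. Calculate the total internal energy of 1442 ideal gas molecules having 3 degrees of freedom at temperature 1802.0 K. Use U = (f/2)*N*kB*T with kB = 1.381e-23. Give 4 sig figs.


Step 1: f/2 = 3/2 = 1.5
Step 2: N*kB*T = 1442*1.381e-23*1802.0 = 3.589e-17
Step 3: U = 1.5 * 3.589e-17 = 5.383e-17 J

5.383e-17


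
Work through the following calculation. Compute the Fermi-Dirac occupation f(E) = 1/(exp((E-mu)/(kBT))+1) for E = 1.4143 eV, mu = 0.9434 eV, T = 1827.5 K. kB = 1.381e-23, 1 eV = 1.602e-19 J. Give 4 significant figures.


Step 1: (E - mu) = 1.4143 - 0.9434 = 0.4709 eV
Step 2: Convert: (E-mu)*eV = 7.544e-20 J
Step 3: x = (E-mu)*eV/(kB*T) = 2.989
Step 4: f = 1/(exp(2.989)+1) = 0.04792

0.04792


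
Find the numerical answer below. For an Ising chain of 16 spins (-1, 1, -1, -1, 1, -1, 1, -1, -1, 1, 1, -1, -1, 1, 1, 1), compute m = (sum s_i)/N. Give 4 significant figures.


Step 1: Count up spins (+1): 8, down spins (-1): 8
Step 2: Total magnetization M = 8 - 8 = 0
Step 3: m = M/N = 0/16 = 0

0


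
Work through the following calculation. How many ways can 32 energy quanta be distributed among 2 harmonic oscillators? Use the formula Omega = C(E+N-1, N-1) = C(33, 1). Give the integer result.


Step 1: Use binomial coefficient C(33, 1)
Step 2: Numerator = 33! / 32!
Step 3: Denominator = 1!
Step 4: Omega = 33

33


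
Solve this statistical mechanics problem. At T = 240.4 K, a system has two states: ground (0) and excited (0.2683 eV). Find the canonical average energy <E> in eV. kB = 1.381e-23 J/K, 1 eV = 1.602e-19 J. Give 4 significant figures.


Step 1: beta*E = 0.2683*1.602e-19/(1.381e-23*240.4) = 12.95
Step 2: exp(-beta*E) = 2.384e-06
Step 3: <E> = 0.2683*2.384e-06/(1+2.384e-06) = 6.397e-07 eV

6.397e-07


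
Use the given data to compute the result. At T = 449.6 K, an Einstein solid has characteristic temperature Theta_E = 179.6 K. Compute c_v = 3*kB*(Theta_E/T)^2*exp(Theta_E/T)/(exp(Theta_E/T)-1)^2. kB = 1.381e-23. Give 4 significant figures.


Step 1: x = Theta_E/T = 179.6/449.6 = 0.3995
Step 2: x^2 = 0.1596
Step 3: exp(x) = 1.491
Step 4: c_v = 3*1.381e-23*0.1596*1.491/(1.491-1)^2 = 4.088e-23

4.088e-23


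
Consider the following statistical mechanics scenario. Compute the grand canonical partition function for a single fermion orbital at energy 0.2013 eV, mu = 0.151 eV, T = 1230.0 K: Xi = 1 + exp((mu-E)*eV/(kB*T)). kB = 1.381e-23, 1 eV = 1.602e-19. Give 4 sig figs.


Step 1: (mu - E) = 0.151 - 0.2013 = -0.0503 eV
Step 2: x = (mu-E)*eV/(kB*T) = -0.0503*1.602e-19/(1.381e-23*1230.0) = -0.4744
Step 3: exp(x) = 0.6223
Step 4: Xi = 1 + 0.6223 = 1.622

1.622


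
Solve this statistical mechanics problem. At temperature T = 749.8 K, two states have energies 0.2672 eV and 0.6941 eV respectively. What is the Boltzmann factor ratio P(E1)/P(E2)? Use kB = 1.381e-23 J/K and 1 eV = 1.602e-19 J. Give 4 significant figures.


Step 1: Compute energy difference dE = E1 - E2 = 0.2672 - 0.6941 = -0.4269 eV
Step 2: Convert to Joules: dE_J = -0.4269 * 1.602e-19 = -6.839e-20 J
Step 3: Compute exponent = -dE_J / (kB * T) = -(-6.839e-20) / (1.381e-23 * 749.8) = 6.605
Step 4: P(E1)/P(E2) = exp(6.605) = 738.5

738.5


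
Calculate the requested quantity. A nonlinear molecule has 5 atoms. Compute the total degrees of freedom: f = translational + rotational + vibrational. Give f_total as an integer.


Step 1: Translational DOF = 3
Step 2: Rotational DOF (nonlinear) = 3
Step 3: Vibrational DOF = 3*5 - 6 = 9
Step 4: Total = 3 + 3 + 9 = 15

15


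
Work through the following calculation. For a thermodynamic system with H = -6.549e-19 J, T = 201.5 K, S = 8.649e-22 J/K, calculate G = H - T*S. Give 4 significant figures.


Step 1: T*S = 201.5 * 8.649e-22 = 1.743e-19 J
Step 2: G = H - T*S = -6.549e-19 - 1.743e-19
Step 3: G = -8.292e-19 J

-8.292e-19


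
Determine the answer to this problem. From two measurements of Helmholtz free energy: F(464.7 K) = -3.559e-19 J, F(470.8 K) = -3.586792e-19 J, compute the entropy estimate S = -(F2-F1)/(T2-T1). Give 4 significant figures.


Step 1: dF = F2 - F1 = -3.586792e-19 - (-3.559e-19) = -2.7792e-21 J
Step 2: dT = T2 - T1 = 470.8 - 464.7 = 6.1 K
Step 3: S = -dF/dT = -(-2.7792e-21)/6.1 = 4.556e-22 J/K

4.556e-22


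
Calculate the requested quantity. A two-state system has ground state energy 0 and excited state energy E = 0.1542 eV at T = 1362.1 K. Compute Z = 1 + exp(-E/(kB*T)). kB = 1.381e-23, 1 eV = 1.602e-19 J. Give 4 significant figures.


Step 1: Compute beta*E = E*eV/(kB*T) = 0.1542*1.602e-19/(1.381e-23*1362.1) = 1.313
Step 2: exp(-beta*E) = exp(-1.313) = 0.2689
Step 3: Z = 1 + 0.2689 = 1.269

1.269


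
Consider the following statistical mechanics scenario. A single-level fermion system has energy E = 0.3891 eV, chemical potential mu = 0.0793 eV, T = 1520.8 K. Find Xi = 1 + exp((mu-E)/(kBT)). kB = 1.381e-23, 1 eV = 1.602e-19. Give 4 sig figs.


Step 1: (mu - E) = 0.0793 - 0.3891 = -0.3098 eV
Step 2: x = (mu-E)*eV/(kB*T) = -0.3098*1.602e-19/(1.381e-23*1520.8) = -2.363
Step 3: exp(x) = 0.09413
Step 4: Xi = 1 + 0.09413 = 1.094

1.094


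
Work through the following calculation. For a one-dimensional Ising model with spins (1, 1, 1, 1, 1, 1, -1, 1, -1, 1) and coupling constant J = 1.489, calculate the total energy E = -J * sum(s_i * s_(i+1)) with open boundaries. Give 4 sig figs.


Step 1: Nearest-neighbor products: 1, 1, 1, 1, 1, -1, -1, -1, -1
Step 2: Sum of products = 1
Step 3: E = -1.489 * 1 = -1.489

-1.489


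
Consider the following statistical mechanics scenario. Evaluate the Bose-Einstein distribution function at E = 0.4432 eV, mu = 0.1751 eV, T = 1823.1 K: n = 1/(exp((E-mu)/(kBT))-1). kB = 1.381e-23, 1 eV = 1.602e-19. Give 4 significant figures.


Step 1: (E - mu) = 0.2681 eV
Step 2: x = (E-mu)*eV/(kB*T) = 0.2681*1.602e-19/(1.381e-23*1823.1) = 1.706
Step 3: exp(x) = 5.506
Step 4: n = 1/(exp(x)-1) = 0.2219

0.2219


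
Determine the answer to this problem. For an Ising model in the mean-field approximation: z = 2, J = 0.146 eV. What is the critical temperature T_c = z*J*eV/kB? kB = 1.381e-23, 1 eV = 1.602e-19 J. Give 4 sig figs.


Step 1: z*J = 2*0.146 = 0.292 eV
Step 2: Convert to Joules: 0.292*1.602e-19 = 4.678e-20 J
Step 3: T_c = 4.678e-20 / 1.381e-23 = 3387 K

3387


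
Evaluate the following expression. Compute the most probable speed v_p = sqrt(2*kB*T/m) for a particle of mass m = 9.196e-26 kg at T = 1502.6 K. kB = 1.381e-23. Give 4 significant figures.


Step 1: Numerator = 2*kB*T = 2*1.381e-23*1502.6 = 4.15e-20
Step 2: Ratio = 4.15e-20 / 9.196e-26 = 4.513e+05
Step 3: v_p = sqrt(4.513e+05) = 671.8 m/s

671.8


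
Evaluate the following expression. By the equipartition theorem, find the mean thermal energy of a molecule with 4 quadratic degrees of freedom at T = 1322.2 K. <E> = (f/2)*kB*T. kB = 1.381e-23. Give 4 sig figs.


Step 1: f/2 = 4/2 = 2
Step 2: kB*T = 1.381e-23 * 1322.2 = 1.826e-20
Step 3: <E> = 2 * 1.826e-20 = 3.652e-20 J

3.652e-20


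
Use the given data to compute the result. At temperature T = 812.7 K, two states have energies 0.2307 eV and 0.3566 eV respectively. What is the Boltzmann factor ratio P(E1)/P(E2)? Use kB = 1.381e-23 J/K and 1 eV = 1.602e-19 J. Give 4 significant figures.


Step 1: Compute energy difference dE = E1 - E2 = 0.2307 - 0.3566 = -0.1259 eV
Step 2: Convert to Joules: dE_J = -0.1259 * 1.602e-19 = -2.017e-20 J
Step 3: Compute exponent = -dE_J / (kB * T) = -(-2.017e-20) / (1.381e-23 * 812.7) = 1.797
Step 4: P(E1)/P(E2) = exp(1.797) = 6.032

6.032


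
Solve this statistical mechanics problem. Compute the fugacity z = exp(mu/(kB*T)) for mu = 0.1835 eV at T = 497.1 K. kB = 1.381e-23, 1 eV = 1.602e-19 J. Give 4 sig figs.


Step 1: Convert mu to Joules: 0.1835*1.602e-19 = 2.94e-20 J
Step 2: kB*T = 1.381e-23*497.1 = 6.865e-21 J
Step 3: mu/(kB*T) = 4.282
Step 4: z = exp(4.282) = 72.4

72.4


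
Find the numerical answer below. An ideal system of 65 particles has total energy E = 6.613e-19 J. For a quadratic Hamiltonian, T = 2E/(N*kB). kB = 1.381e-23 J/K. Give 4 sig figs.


Step 1: Numerator = 2*E = 2*6.613e-19 = 1.323e-18 J
Step 2: Denominator = N*kB = 65*1.381e-23 = 8.977e-22
Step 3: T = 1.323e-18 / 8.977e-22 = 1473 K

1473


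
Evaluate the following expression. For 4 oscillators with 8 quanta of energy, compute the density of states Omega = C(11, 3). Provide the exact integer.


Step 1: Use binomial coefficient C(11, 3)
Step 2: Numerator = 11! / 8!
Step 3: Denominator = 3!
Step 4: Omega = 165

165


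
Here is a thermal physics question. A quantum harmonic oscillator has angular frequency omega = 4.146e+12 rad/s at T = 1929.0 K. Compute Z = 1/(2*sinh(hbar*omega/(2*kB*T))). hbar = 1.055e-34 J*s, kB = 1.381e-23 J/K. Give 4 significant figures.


Step 1: Compute x = hbar*omega/(kB*T) = 1.055e-34*4.146e+12/(1.381e-23*1929.0) = 0.01642
Step 2: x/2 = 0.00821
Step 3: sinh(x/2) = 0.00821
Step 4: Z = 1/(2*0.00821) = 60.9

60.9


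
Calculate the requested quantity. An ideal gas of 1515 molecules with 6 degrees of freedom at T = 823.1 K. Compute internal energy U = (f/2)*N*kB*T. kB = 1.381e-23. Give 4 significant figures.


Step 1: f/2 = 6/2 = 3.0
Step 2: N*kB*T = 1515*1.381e-23*823.1 = 1.722e-17
Step 3: U = 3.0 * 1.722e-17 = 5.166e-17 J

5.166e-17


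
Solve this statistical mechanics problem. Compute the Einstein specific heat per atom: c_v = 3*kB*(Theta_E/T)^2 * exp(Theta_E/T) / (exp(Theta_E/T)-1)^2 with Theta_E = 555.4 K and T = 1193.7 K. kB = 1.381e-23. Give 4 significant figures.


Step 1: x = Theta_E/T = 555.4/1193.7 = 0.4653
Step 2: x^2 = 0.2165
Step 3: exp(x) = 1.592
Step 4: c_v = 3*1.381e-23*0.2165*1.592/(1.592-1)^2 = 4.069e-23

4.069e-23


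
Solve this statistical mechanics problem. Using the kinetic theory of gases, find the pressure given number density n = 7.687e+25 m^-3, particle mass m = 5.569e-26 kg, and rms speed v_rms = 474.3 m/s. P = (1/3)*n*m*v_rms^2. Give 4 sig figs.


Step 1: v_rms^2 = 474.3^2 = 2.25e+05
Step 2: n*m = 7.687e+25*5.569e-26 = 4.281
Step 3: P = (1/3)*4.281*2.25e+05 = 3.21e+05 Pa

3.21e+05


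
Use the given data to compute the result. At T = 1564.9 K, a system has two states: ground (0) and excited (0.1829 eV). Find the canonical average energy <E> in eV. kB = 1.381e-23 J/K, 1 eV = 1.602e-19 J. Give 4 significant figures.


Step 1: beta*E = 0.1829*1.602e-19/(1.381e-23*1564.9) = 1.356
Step 2: exp(-beta*E) = 0.2577
Step 3: <E> = 0.1829*0.2577/(1+0.2577) = 0.03748 eV

0.03748


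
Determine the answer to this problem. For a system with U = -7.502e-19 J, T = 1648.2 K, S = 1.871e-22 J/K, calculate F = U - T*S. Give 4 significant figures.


Step 1: T*S = 1648.2 * 1.871e-22 = 3.084e-19 J
Step 2: F = U - T*S = -7.502e-19 - 3.084e-19
Step 3: F = -1.059e-18 J

-1.059e-18


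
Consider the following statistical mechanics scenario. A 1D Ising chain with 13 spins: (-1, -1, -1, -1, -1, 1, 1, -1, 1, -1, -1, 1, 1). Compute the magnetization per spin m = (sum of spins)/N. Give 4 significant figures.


Step 1: Count up spins (+1): 5, down spins (-1): 8
Step 2: Total magnetization M = 5 - 8 = -3
Step 3: m = M/N = -3/13 = -0.2308

-0.2308


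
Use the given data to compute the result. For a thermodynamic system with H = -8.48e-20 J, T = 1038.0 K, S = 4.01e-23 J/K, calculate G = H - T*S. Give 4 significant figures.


Step 1: T*S = 1038.0 * 4.01e-23 = 4.162e-20 J
Step 2: G = H - T*S = -8.48e-20 - 4.162e-20
Step 3: G = -1.264e-19 J

-1.264e-19


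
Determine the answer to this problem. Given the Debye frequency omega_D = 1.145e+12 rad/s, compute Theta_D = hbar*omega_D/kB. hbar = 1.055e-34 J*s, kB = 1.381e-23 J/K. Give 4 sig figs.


Step 1: hbar*omega_D = 1.055e-34 * 1.145e+12 = 1.208e-22 J
Step 2: Theta_D = 1.208e-22 / 1.381e-23
Step 3: Theta_D = 8.747 K

8.747


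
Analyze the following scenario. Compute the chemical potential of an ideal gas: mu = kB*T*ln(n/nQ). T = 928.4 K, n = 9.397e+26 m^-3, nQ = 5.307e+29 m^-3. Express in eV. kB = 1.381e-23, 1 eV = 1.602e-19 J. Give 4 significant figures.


Step 1: n/nQ = 9.397e+26/5.307e+29 = 0.001771
Step 2: ln(n/nQ) = -6.336
Step 3: mu = kB*T*ln(n/nQ) = 1.282e-20*-6.336 = -8.124e-20 J
Step 4: Convert to eV: -8.124e-20/1.602e-19 = -0.5071 eV

-0.5071


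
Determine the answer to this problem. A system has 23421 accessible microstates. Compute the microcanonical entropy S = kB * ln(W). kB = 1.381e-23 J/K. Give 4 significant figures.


Step 1: ln(W) = ln(23421) = 10.06
Step 2: S = kB * ln(W) = 1.381e-23 * 10.06
Step 3: S = 1.389e-22 J/K

1.389e-22


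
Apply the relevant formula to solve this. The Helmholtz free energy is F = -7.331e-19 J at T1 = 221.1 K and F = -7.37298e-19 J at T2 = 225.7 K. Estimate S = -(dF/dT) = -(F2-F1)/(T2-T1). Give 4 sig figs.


Step 1: dF = F2 - F1 = -7.37298e-19 - (-7.331e-19) = -4.198e-21 J
Step 2: dT = T2 - T1 = 225.7 - 221.1 = 4.6 K
Step 3: S = -dF/dT = -(-4.198e-21)/4.6 = 9.126e-22 J/K

9.126e-22


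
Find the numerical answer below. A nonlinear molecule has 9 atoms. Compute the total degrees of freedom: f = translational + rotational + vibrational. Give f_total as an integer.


Step 1: Translational DOF = 3
Step 2: Rotational DOF (nonlinear) = 3
Step 3: Vibrational DOF = 3*9 - 6 = 21
Step 4: Total = 3 + 3 + 21 = 27

27


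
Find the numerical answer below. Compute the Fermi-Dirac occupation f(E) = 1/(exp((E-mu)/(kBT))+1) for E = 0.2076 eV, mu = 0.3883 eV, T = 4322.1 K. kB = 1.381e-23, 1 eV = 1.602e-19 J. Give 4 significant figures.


Step 1: (E - mu) = 0.2076 - 0.3883 = -0.1807 eV
Step 2: Convert: (E-mu)*eV = -2.895e-20 J
Step 3: x = (E-mu)*eV/(kB*T) = -0.485
Step 4: f = 1/(exp(-0.485)+1) = 0.6189

0.6189


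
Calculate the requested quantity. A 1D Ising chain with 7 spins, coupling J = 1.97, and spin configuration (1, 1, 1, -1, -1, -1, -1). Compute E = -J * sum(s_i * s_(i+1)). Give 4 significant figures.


Step 1: Nearest-neighbor products: 1, 1, -1, 1, 1, 1
Step 2: Sum of products = 4
Step 3: E = -1.97 * 4 = -7.88

-7.88


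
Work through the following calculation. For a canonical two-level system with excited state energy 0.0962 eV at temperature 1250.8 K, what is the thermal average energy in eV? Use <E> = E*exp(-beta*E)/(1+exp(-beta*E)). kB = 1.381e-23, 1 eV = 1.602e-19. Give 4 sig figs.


Step 1: beta*E = 0.0962*1.602e-19/(1.381e-23*1250.8) = 0.8922
Step 2: exp(-beta*E) = 0.4098
Step 3: <E> = 0.0962*0.4098/(1+0.4098) = 0.02796 eV

0.02796


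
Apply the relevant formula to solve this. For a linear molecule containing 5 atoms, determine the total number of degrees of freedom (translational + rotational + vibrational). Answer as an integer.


Step 1: Translational DOF = 3
Step 2: Rotational DOF (linear) = 2
Step 3: Vibrational DOF = 3*5 - 5 = 10
Step 4: Total = 3 + 2 + 10 = 15

15


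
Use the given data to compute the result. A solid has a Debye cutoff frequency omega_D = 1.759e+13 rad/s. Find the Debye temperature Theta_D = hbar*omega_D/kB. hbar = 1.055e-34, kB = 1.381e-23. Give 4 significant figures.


Step 1: hbar*omega_D = 1.055e-34 * 1.759e+13 = 1.856e-21 J
Step 2: Theta_D = 1.856e-21 / 1.381e-23
Step 3: Theta_D = 134.4 K

134.4


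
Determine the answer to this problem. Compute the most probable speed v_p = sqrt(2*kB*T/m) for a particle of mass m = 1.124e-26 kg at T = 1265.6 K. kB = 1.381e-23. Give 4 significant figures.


Step 1: Numerator = 2*kB*T = 2*1.381e-23*1265.6 = 3.496e-20
Step 2: Ratio = 3.496e-20 / 1.124e-26 = 3.11e+06
Step 3: v_p = sqrt(3.11e+06) = 1764 m/s

1764


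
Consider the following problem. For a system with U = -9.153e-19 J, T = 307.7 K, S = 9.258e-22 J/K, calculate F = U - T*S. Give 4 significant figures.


Step 1: T*S = 307.7 * 9.258e-22 = 2.849e-19 J
Step 2: F = U - T*S = -9.153e-19 - 2.849e-19
Step 3: F = -1.2e-18 J

-1.2e-18


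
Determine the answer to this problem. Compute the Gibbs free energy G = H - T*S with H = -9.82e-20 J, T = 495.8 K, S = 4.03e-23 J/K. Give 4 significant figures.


Step 1: T*S = 495.8 * 4.03e-23 = 1.998e-20 J
Step 2: G = H - T*S = -9.82e-20 - 1.998e-20
Step 3: G = -1.182e-19 J

-1.182e-19


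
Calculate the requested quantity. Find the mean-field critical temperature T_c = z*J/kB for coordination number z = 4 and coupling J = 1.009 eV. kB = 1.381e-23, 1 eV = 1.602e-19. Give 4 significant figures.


Step 1: z*J = 4*1.009 = 4.036 eV
Step 2: Convert to Joules: 4.036*1.602e-19 = 6.466e-19 J
Step 3: T_c = 6.466e-19 / 1.381e-23 = 4.682e+04 K

4.682e+04


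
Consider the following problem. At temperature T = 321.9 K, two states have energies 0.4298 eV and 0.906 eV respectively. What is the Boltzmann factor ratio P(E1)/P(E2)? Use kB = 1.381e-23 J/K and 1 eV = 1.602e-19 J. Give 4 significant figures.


Step 1: Compute energy difference dE = E1 - E2 = 0.4298 - 0.906 = -0.4762 eV
Step 2: Convert to Joules: dE_J = -0.4762 * 1.602e-19 = -7.629e-20 J
Step 3: Compute exponent = -dE_J / (kB * T) = -(-7.629e-20) / (1.381e-23 * 321.9) = 17.16
Step 4: P(E1)/P(E2) = exp(17.16) = 2.837e+07

2.837e+07


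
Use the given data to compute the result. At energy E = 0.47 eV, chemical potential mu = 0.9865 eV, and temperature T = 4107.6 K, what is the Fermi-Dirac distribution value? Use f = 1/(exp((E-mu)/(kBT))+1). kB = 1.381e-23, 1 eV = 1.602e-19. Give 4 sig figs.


Step 1: (E - mu) = 0.47 - 0.9865 = -0.5165 eV
Step 2: Convert: (E-mu)*eV = -8.274e-20 J
Step 3: x = (E-mu)*eV/(kB*T) = -1.459
Step 4: f = 1/(exp(-1.459)+1) = 0.8113

0.8113


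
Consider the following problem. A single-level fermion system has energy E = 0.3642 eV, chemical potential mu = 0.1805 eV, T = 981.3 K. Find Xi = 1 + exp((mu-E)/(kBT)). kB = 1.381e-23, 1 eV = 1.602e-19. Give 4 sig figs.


Step 1: (mu - E) = 0.1805 - 0.3642 = -0.1837 eV
Step 2: x = (mu-E)*eV/(kB*T) = -0.1837*1.602e-19/(1.381e-23*981.3) = -2.172
Step 3: exp(x) = 0.114
Step 4: Xi = 1 + 0.114 = 1.114

1.114


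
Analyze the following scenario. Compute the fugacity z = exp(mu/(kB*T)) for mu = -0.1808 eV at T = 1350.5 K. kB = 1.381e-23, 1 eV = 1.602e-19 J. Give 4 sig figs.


Step 1: Convert mu to Joules: -0.1808*1.602e-19 = -2.896e-20 J
Step 2: kB*T = 1.381e-23*1350.5 = 1.865e-20 J
Step 3: mu/(kB*T) = -1.553
Step 4: z = exp(-1.553) = 0.2116

0.2116


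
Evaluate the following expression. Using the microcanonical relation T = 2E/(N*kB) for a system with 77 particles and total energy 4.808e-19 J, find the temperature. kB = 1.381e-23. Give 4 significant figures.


Step 1: Numerator = 2*E = 2*4.808e-19 = 9.616e-19 J
Step 2: Denominator = N*kB = 77*1.381e-23 = 1.063e-21
Step 3: T = 9.616e-19 / 1.063e-21 = 904.3 K

904.3


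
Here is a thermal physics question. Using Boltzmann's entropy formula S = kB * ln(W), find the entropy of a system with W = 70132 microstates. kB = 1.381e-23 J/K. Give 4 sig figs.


Step 1: ln(W) = ln(70132) = 11.16
Step 2: S = kB * ln(W) = 1.381e-23 * 11.16
Step 3: S = 1.541e-22 J/K

1.541e-22


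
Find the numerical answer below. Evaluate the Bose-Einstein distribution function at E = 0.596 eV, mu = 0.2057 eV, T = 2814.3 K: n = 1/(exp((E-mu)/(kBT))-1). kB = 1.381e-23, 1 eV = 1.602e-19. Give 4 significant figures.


Step 1: (E - mu) = 0.3903 eV
Step 2: x = (E-mu)*eV/(kB*T) = 0.3903*1.602e-19/(1.381e-23*2814.3) = 1.609
Step 3: exp(x) = 4.997
Step 4: n = 1/(exp(x)-1) = 0.2502

0.2502


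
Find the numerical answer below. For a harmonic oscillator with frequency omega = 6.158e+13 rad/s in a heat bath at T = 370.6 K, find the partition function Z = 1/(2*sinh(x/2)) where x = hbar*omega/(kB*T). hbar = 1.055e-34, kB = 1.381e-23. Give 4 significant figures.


Step 1: Compute x = hbar*omega/(kB*T) = 1.055e-34*6.158e+13/(1.381e-23*370.6) = 1.269
Step 2: x/2 = 0.6347
Step 3: sinh(x/2) = 0.6782
Step 4: Z = 1/(2*0.6782) = 0.7373

0.7373


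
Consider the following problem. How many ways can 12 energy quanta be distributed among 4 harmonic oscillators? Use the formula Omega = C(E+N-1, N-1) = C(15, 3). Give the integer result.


Step 1: Use binomial coefficient C(15, 3)
Step 2: Numerator = 15! / 12!
Step 3: Denominator = 3!
Step 4: Omega = 455

455


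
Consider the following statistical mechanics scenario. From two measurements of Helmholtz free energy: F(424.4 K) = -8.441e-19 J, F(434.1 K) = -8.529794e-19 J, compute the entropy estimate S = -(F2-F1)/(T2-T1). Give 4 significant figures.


Step 1: dF = F2 - F1 = -8.529794e-19 - (-8.441e-19) = -8.8794e-21 J
Step 2: dT = T2 - T1 = 434.1 - 424.4 = 9.7 K
Step 3: S = -dF/dT = -(-8.8794e-21)/9.7 = 9.154e-22 J/K

9.154e-22


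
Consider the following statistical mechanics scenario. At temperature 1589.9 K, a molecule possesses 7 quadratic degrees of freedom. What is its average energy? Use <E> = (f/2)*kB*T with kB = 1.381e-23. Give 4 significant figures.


Step 1: f/2 = 7/2 = 3.5
Step 2: kB*T = 1.381e-23 * 1589.9 = 2.196e-20
Step 3: <E> = 3.5 * 2.196e-20 = 7.685e-20 J

7.685e-20


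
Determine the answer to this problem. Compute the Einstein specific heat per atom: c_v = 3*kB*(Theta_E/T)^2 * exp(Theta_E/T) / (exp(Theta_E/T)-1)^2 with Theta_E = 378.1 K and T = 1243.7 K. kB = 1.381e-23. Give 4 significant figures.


Step 1: x = Theta_E/T = 378.1/1243.7 = 0.304
Step 2: x^2 = 0.09242
Step 3: exp(x) = 1.355
Step 4: c_v = 3*1.381e-23*0.09242*1.355/(1.355-1)^2 = 4.111e-23

4.111e-23


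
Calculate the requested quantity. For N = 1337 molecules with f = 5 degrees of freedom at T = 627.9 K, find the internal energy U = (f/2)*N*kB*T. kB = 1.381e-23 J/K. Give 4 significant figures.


Step 1: f/2 = 5/2 = 2.5
Step 2: N*kB*T = 1337*1.381e-23*627.9 = 1.159e-17
Step 3: U = 2.5 * 1.159e-17 = 2.898e-17 J

2.898e-17


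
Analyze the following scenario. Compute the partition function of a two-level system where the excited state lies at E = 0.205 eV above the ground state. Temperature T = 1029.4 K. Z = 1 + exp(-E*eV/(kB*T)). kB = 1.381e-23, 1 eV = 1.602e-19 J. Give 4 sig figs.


Step 1: Compute beta*E = E*eV/(kB*T) = 0.205*1.602e-19/(1.381e-23*1029.4) = 2.31
Step 2: exp(-beta*E) = exp(-2.31) = 0.09925
Step 3: Z = 1 + 0.09925 = 1.099

1.099


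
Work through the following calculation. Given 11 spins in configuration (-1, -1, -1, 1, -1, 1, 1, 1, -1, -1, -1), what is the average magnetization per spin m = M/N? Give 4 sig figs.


Step 1: Count up spins (+1): 4, down spins (-1): 7
Step 2: Total magnetization M = 4 - 7 = -3
Step 3: m = M/N = -3/11 = -0.2727

-0.2727


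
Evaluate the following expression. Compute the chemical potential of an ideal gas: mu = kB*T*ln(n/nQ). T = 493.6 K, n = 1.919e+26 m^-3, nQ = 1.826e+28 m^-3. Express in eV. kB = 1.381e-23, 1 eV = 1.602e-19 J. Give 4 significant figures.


Step 1: n/nQ = 1.919e+26/1.826e+28 = 0.01051
Step 2: ln(n/nQ) = -4.555
Step 3: mu = kB*T*ln(n/nQ) = 6.817e-21*-4.555 = -3.105e-20 J
Step 4: Convert to eV: -3.105e-20/1.602e-19 = -0.1938 eV

-0.1938


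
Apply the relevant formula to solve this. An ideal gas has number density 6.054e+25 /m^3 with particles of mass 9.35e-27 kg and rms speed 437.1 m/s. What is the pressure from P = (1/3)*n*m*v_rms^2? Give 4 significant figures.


Step 1: v_rms^2 = 437.1^2 = 1.911e+05
Step 2: n*m = 6.054e+25*9.35e-27 = 0.566
Step 3: P = (1/3)*0.566*1.911e+05 = 3.605e+04 Pa

3.605e+04


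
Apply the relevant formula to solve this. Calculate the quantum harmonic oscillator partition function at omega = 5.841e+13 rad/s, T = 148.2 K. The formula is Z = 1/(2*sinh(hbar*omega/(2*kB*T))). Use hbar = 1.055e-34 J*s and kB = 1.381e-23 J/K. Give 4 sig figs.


Step 1: Compute x = hbar*omega/(kB*T) = 1.055e-34*5.841e+13/(1.381e-23*148.2) = 3.011
Step 2: x/2 = 1.505
Step 3: sinh(x/2) = 2.142
Step 4: Z = 1/(2*2.142) = 0.2334

0.2334


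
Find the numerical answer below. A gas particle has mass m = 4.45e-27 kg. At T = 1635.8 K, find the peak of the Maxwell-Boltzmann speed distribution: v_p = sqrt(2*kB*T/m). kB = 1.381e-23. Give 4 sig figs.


Step 1: Numerator = 2*kB*T = 2*1.381e-23*1635.8 = 4.518e-20
Step 2: Ratio = 4.518e-20 / 4.45e-27 = 1.015e+07
Step 3: v_p = sqrt(1.015e+07) = 3186 m/s

3186


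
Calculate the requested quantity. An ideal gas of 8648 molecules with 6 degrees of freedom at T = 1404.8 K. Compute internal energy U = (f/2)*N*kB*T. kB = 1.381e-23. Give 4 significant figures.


Step 1: f/2 = 6/2 = 3.0
Step 2: N*kB*T = 8648*1.381e-23*1404.8 = 1.678e-16
Step 3: U = 3.0 * 1.678e-16 = 5.033e-16 J

5.033e-16


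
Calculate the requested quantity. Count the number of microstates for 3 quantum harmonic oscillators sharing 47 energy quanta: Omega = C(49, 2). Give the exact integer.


Step 1: Use binomial coefficient C(49, 2)
Step 2: Numerator = 49! / 47!
Step 3: Denominator = 2!
Step 4: Omega = 1176

1176


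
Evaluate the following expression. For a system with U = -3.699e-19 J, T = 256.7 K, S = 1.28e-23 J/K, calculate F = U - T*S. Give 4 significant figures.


Step 1: T*S = 256.7 * 1.28e-23 = 3.286e-21 J
Step 2: F = U - T*S = -3.699e-19 - 3.286e-21
Step 3: F = -3.732e-19 J

-3.732e-19


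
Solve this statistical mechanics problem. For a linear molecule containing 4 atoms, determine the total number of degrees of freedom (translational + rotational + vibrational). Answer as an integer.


Step 1: Translational DOF = 3
Step 2: Rotational DOF (linear) = 2
Step 3: Vibrational DOF = 3*4 - 5 = 7
Step 4: Total = 3 + 2 + 7 = 12

12


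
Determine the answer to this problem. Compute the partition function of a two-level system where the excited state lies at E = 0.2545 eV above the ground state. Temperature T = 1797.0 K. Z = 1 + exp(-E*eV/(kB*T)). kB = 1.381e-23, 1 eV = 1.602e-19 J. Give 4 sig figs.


Step 1: Compute beta*E = E*eV/(kB*T) = 0.2545*1.602e-19/(1.381e-23*1797.0) = 1.643
Step 2: exp(-beta*E) = exp(-1.643) = 0.1934
Step 3: Z = 1 + 0.1934 = 1.193

1.193
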